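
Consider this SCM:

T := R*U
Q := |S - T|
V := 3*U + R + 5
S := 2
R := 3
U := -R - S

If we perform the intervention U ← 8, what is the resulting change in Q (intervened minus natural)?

do(U=8) replaces the equation U := -R - S with the constant U = 8.
T = R*U  [with R=3, U=8]  = 24
Q = |S - T|  [with S=2, T=24]  = 22
Without intervention: U = -R - S  [with R=3, S=2]  = -5; T = R*U  [with R=3, U=-5]  = -15; Q = |S - T|  [with S=2, T=-15]  = 17.
Change = 22 − 17 = 5.

5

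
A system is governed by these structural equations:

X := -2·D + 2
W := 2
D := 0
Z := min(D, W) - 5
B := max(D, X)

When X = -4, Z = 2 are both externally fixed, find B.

0

The joint intervention fixes X = -4, Z = 2, removing each variable's own equation.
B = max(D, X)  [with D=0, X=-4]  = 0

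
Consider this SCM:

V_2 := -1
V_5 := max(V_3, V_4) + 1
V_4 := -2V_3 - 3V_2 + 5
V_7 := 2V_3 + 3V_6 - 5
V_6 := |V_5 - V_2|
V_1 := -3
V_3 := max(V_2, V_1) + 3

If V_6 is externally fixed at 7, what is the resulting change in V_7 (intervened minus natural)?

Intervening sets V_6 = 7 and removes its equation (V_6 := |V_5 - V_2|).
V_3 = max(V_2, V_1) + 3  [with V_2=-1, V_1=-3]  = 2
V_7 = 2V_3 + 3V_6 - 5  [with V_3=2, V_6=7]  = 20
Without intervention: V_3 = max(V_2, V_1) + 3  [with V_2=-1, V_1=-3]  = 2; V_4 = -2V_3 - 3V_2 + 5  [with V_3=2, V_2=-1]  = 4; V_5 = max(V_3, V_4) + 1  [with V_3=2, V_4=4]  = 5; V_6 = |V_5 - V_2|  [with V_5=5, V_2=-1]  = 6; V_7 = 2V_3 + 3V_6 - 5  [with V_3=2, V_6=6]  = 17.
Change = 20 − 17 = 3.

3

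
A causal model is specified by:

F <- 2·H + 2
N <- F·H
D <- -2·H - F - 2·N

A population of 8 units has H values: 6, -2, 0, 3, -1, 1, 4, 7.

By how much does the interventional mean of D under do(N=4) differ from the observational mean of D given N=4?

The intervention sets N=4 in all 8 units regardless of H. Recomputing D per unit gives -34, -2, -10, -22, -6, -14, -26, -38; average -19.
Conditioning on N=4 selects the 2 unit(s) with H ∈ {-2, 1}. Their D values: -2, -14. Mean = -8.
Difference = -19 − (-8) = -11.

-11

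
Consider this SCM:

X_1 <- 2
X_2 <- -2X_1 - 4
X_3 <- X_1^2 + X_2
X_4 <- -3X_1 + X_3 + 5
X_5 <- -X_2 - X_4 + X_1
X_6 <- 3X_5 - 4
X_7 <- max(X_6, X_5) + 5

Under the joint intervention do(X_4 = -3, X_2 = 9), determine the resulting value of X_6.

The joint intervention fixes X_4 = -3, X_2 = 9, removing each variable's own equation.
X_5 = -X_2 - X_4 + X_1  [with X_2=9, X_4=-3, X_1=2]  = -4
X_6 = 3X_5 - 4  [with X_5=-4]  = -16

-16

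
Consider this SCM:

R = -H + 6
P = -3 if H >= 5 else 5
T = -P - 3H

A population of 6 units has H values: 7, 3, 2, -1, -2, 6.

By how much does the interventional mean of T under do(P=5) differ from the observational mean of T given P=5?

-6

The intervention sets P=5 in all 6 units regardless of H. Recomputing T per unit gives -26, -14, -11, -2, 1, -23; average -12.5.
Conditioning on P=5 selects the 4 unit(s) with H ∈ {3, 2, -1, -2}. Their T values: -14, -11, -2, 1. Mean = -6.5.
Difference = -12.5 − (-6.5) = -6.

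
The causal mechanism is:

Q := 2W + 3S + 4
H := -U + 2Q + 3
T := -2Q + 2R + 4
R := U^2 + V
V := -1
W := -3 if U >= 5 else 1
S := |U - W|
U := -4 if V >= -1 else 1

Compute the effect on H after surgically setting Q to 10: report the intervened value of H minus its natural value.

-22

Intervening sets Q = 10 and removes its equation (Q := 2W + 3S + 4).
U = -4 if V >= -1 else 1  [with V=-1]  = -4
H = -U + 2Q + 3  [with U=-4, Q=10]  = 27
Without intervention: U = -4 if V >= -1 else 1  [with V=-1]  = -4; W = -3 if U >= 5 else 1  [with U=-4]  = 1; S = |U - W|  [with U=-4, W=1]  = 5; Q = 2W + 3S + 4  [with W=1, S=5]  = 21; H = -U + 2Q + 3  [with U=-4, Q=21]  = 49.
Change = 27 − 49 = -22.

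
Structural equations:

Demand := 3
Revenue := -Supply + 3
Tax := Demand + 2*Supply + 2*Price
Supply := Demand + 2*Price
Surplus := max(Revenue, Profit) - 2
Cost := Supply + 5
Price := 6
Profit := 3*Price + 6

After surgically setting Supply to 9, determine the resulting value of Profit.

24

The intervention breaks the incoming arrows to Supply: Supply := Demand + 2*Price no longer applies, and Supply = 9.
Profit is not downstream of the intervention, so its value is determined by the original equations.
Profit = 3*Price + 6  [with Price=6]  = 24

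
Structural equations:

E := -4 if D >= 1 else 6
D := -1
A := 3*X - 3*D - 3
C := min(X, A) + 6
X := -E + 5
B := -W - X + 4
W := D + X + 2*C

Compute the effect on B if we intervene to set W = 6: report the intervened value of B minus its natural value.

Intervening sets W = 6 and removes its equation (W := D + X + 2*C).
E = -4 if D >= 1 else 6  [with D=-1]  = 6
X = -E + 5  [with E=6]  = -1
B = -W - X + 4  [with W=6, X=-1]  = -1
Without intervention: E = -4 if D >= 1 else 6  [with D=-1]  = 6; X = -E + 5  [with E=6]  = -1; A = 3*X - 3*D - 3  [with X=-1, D=-1]  = -3; C = min(X, A) + 6  [with X=-1, A=-3]  = 3; W = D + X + 2*C  [with D=-1, X=-1, C=3]  = 4; B = -W - X + 4  [with W=4, X=-1]  = 1.
Change = -1 − 1 = -2.

-2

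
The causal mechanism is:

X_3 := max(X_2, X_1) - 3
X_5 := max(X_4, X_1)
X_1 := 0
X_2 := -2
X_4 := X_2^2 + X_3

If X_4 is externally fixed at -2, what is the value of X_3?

-3

Under do(X_4=-2), the mechanism X_4 := X_2^2 + X_3 is discarded; X_4 is fixed at -2.
Since X_3 is not a descendant of the intervened variable, it is unaffected.
X_3 = max(X_2, X_1) - 3  [with X_2=-2, X_1=0]  = -3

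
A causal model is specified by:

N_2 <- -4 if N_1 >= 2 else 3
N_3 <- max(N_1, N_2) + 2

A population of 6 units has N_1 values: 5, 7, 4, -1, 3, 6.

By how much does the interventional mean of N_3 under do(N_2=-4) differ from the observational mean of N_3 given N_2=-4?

-1

The intervention sets N_2=-4 in all 6 units regardless of N_1. Recomputing N_3 per unit gives 7, 9, 6, 1, 5, 8; average 6.
E[N_3|N_2=-4] averages over only the 5 units with N_2=-4 (N_1 = 5, 7, 4, 3, 6): N_3 = 7, 9, 6, 5, 8, mean 7.
Difference = 6 − 7 = -1.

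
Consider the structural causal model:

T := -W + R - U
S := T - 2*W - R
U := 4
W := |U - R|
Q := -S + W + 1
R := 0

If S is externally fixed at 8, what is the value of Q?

The intervention breaks the incoming arrows to S: S := T - 2*W - R no longer applies, and S = 8.
W = |U - R|  [with U=4, R=0]  = 4
Q = -S + W + 1  [with S=8, W=4]  = -3

-3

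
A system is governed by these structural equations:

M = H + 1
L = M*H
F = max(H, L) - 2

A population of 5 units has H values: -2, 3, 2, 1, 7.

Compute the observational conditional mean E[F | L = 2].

Observing L=2 restricts to units where L's equation naturally yields 2: H ∈ {-2, 1}. In that subpopulation F = 0, 0, mean 0.

0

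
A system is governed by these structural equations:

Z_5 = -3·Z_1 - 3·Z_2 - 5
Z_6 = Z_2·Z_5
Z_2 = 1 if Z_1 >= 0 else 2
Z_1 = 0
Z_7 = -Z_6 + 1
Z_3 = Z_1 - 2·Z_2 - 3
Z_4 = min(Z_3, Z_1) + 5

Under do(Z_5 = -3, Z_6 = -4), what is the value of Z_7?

Under do(Z_5 = -3, Z_6 = -4), each intervened variable's structural equation is replaced by its fixed value.
Z_7 = -Z_6 + 1  [with Z_6=-4]  = 5

5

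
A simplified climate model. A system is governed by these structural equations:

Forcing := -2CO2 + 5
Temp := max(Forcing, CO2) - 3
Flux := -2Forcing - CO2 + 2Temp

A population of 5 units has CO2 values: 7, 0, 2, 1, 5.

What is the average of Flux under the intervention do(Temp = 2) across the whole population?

3

Every unit gets Temp=2 under the intervention. Flux values become 15, -6, 0, -3, 9; E[Flux|do(Temp=2)] = 3.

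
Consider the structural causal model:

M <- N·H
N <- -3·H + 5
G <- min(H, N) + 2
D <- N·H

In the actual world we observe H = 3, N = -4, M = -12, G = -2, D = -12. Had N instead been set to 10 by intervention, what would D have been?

do(N=10) replaces the equation N <- -3·H + 5 with the constant N = 10.
D = N·H  [with N=10, H=3]  = 30

30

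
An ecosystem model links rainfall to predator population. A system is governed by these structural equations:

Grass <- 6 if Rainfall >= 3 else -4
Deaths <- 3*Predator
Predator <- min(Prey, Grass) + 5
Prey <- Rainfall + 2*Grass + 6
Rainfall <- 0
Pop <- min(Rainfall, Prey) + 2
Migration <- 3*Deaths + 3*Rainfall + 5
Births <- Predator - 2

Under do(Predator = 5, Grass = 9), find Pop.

The joint intervention fixes Predator = 5, Grass = 9, removing each variable's own equation.
Prey = Rainfall + 2*Grass + 6  [with Rainfall=0, Grass=9]  = 24
Pop = min(Rainfall, Prey) + 2  [with Rainfall=0, Prey=24]  = 2

2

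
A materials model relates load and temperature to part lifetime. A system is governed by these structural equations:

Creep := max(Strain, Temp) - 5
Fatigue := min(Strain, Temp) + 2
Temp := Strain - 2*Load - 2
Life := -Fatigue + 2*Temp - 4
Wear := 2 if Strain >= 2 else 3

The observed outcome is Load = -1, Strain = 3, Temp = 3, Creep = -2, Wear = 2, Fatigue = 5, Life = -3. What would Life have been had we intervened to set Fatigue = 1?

1

Intervening sets Fatigue = 1 and removes its equation (Fatigue := min(Strain, Temp) + 2).
Temp = Strain - 2*Load - 2  [with Strain=3, Load=-1]  = 3
Life = -Fatigue + 2*Temp - 4  [with Fatigue=1, Temp=3]  = 1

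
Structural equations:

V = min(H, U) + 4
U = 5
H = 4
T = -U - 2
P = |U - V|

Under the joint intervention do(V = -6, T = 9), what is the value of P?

The joint intervention fixes V = -6, T = 9, removing each variable's own equation.
P = |U - V|  [with U=5, V=-6]  = 11

11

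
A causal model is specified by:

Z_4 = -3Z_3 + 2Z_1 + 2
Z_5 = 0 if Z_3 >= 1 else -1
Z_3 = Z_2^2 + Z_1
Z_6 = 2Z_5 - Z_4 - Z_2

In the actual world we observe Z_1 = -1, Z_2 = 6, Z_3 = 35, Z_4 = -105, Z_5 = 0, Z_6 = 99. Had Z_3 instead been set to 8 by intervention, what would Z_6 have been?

The intervention breaks the incoming arrows to Z_3: Z_3 = Z_2^2 + Z_1 no longer applies, and Z_3 = 8.
Z_4 = -3Z_3 + 2Z_1 + 2  [with Z_3=8, Z_1=-1]  = -24
Z_5 = 0 if Z_3 >= 1 else -1  [with Z_3=8]  = 0
Z_6 = 2Z_5 - Z_4 - Z_2  [with Z_5=0, Z_4=-24, Z_2=6]  = 18

18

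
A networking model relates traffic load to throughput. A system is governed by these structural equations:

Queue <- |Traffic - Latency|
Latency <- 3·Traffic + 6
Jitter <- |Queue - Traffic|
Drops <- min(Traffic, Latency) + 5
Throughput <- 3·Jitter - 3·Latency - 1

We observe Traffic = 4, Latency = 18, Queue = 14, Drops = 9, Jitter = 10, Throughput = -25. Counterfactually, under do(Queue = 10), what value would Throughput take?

The intervention breaks the incoming arrows to Queue: Queue <- |Traffic - Latency| no longer applies, and Queue = 10.
Latency = 3·Traffic + 6  [with Traffic=4]  = 18
Jitter = |Queue - Traffic|  [with Queue=10, Traffic=4]  = 6
Throughput = 3·Jitter - 3·Latency - 1  [with Jitter=6, Latency=18]  = -37

-37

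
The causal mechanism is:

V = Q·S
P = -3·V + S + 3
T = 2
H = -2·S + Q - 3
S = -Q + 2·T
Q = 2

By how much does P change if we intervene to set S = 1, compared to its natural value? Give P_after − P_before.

The intervention breaks the incoming arrows to S: S = -Q + 2·T no longer applies, and S = 1.
V = Q·S  [with Q=2, S=1]  = 2
P = -3·V + S + 3  [with V=2, S=1]  = -2
Without intervention: S = -Q + 2·T  [with Q=2, T=2]  = 2; V = Q·S  [with Q=2, S=2]  = 4; P = -3·V + S + 3  [with V=4, S=2]  = -7.
Change = -2 − (-7) = 5.

5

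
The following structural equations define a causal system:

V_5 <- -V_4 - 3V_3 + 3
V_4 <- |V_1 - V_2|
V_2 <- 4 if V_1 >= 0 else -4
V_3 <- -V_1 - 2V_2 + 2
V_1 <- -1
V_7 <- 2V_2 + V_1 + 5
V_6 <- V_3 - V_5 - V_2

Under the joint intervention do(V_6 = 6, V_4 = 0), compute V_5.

Setting V_6 = 6, V_4 = 0 by intervention discards those variables' equations.
V_2 = 4 if V_1 >= 0 else -4  [with V_1=-1]  = -4
V_3 = -V_1 - 2V_2 + 2  [with V_1=-1, V_2=-4]  = 11
V_5 = -V_4 - 3V_3 + 3  [with V_4=0, V_3=11]  = -30

-30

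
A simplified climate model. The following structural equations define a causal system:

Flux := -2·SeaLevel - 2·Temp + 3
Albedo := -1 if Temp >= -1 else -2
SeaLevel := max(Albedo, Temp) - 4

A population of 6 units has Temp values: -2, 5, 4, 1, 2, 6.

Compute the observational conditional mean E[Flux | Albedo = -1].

-3.4

Observing Albedo=-1 restricts to units where Albedo's equation naturally yields -1: Temp ∈ {5, 4, 1, 2, 6}. In that subpopulation Flux = -9, -5, 7, 3, -13, mean -3.4.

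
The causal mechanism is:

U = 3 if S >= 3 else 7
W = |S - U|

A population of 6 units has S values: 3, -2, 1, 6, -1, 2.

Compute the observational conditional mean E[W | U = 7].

7

E[W|U=7] averages over only the 4 units with U=7 (S = -2, 1, -1, 2): W = 9, 6, 8, 5, mean 7.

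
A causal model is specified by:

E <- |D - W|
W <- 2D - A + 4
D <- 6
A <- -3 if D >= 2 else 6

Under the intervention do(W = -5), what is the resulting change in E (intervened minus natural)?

The intervention breaks the incoming arrows to W: W <- 2D - A + 4 no longer applies, and W = -5.
E = |D - W|  [with D=6, W=-5]  = 11
Without intervention: A = -3 if D >= 2 else 6  [with D=6]  = -3; W = 2D - A + 4  [with D=6, A=-3]  = 19; E = |D - W|  [with D=6, W=19]  = 13.
Change = 11 − 13 = -2.

-2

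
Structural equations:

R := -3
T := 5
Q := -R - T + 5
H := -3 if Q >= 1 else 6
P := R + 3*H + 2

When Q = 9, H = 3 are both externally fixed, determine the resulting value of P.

8

Setting Q = 9, H = 3 by intervention discards those variables' equations.
P = R + 3*H + 2  [with R=-3, H=3]  = 8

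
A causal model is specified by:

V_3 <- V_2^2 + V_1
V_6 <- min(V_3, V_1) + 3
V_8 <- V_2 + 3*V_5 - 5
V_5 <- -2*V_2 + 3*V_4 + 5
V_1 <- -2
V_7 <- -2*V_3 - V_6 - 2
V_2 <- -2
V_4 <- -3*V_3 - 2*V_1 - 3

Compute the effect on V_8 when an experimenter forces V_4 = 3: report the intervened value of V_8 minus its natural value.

do(V_4=3) replaces the equation V_4 <- -3*V_3 - 2*V_1 - 3 with the constant V_4 = 3.
V_5 = -2*V_2 + 3*V_4 + 5  [with V_2=-2, V_4=3]  = 18
V_8 = V_2 + 3*V_5 - 5  [with V_2=-2, V_5=18]  = 47
Without intervention: V_3 = V_2^2 + V_1  [with V_2=-2, V_1=-2]  = 2; V_4 = -3*V_3 - 2*V_1 - 3  [with V_3=2, V_1=-2]  = -5; V_5 = -2*V_2 + 3*V_4 + 5  [with V_2=-2, V_4=-5]  = -6; V_8 = V_2 + 3*V_5 - 5  [with V_2=-2, V_5=-6]  = -25.
Change = 47 − (-25) = 72.

72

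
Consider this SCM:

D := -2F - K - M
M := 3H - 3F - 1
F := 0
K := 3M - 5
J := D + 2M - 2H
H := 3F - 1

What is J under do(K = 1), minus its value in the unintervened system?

-18

Under do(K=1), the mechanism K := 3M - 5 is discarded; K is fixed at 1.
H = 3F - 1  [with F=0]  = -1
M = 3H - 3F - 1  [with H=-1, F=0]  = -4
D = -2F - K - M  [with F=0, K=1, M=-4]  = 3
J = D + 2M - 2H  [with D=3, M=-4, H=-1]  = -3
Without intervention: H = 3F - 1  [with F=0]  = -1; M = 3H - 3F - 1  [with H=-1, F=0]  = -4; K = 3M - 5  [with M=-4]  = -17; D = -2F - K - M  [with F=0, K=-17, M=-4]  = 21; J = D + 2M - 2H  [with D=21, M=-4, H=-1]  = 15.
Change = -3 − 15 = -18.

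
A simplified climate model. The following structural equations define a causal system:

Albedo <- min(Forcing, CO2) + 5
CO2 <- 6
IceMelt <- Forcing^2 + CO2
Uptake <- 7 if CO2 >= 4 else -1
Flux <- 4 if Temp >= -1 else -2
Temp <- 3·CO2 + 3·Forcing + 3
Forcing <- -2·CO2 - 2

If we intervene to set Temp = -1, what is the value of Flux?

4

The intervention breaks the incoming arrows to Temp: Temp <- 3·CO2 + 3·Forcing + 3 no longer applies, and Temp = -1.
Flux = 4 if Temp >= -1 else -2  [with Temp=-1]  = 4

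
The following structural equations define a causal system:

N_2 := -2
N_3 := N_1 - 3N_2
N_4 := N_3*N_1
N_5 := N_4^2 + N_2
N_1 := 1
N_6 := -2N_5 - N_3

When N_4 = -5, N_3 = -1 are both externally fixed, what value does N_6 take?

The joint intervention fixes N_4 = -5, N_3 = -1, removing each variable's own equation.
N_5 = N_4^2 + N_2  [with N_4=-5, N_2=-2]  = 23
N_6 = -2N_5 - N_3  [with N_5=23, N_3=-1]  = -45

-45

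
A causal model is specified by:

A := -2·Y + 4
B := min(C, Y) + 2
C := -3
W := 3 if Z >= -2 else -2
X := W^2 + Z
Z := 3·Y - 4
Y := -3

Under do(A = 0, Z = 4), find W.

3

Under do(A = 0, Z = 4), each intervened variable's structural equation is replaced by its fixed value.
W = 3 if Z >= -2 else -2  [with Z=4]  = 3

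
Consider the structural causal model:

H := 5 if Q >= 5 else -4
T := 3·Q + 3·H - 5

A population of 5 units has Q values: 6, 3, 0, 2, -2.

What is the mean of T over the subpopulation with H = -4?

Observing H=-4 restricts to units where H's equation naturally yields -4: Q ∈ {3, 0, 2, -2}. In that subpopulation T = -8, -17, -11, -23, mean -14.75.

-14.75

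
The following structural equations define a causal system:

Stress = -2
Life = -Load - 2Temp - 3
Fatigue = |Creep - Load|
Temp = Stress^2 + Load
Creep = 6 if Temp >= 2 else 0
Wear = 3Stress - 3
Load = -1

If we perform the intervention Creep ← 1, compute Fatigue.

Under do(Creep=1), the mechanism Creep = 6 if Temp >= 2 else 0 is discarded; Creep is fixed at 1.
Fatigue = |Creep - Load|  [with Creep=1, Load=-1]  = 2

2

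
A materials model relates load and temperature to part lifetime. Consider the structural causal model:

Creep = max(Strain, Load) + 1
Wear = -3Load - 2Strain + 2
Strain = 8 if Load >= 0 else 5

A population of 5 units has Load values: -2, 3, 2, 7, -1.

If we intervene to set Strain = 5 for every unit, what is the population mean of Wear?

Every unit gets Strain=5 under the intervention. Wear values become -2, -17, -14, -29, -5; E[Wear|do(Strain=5)] = -13.4.

-13.4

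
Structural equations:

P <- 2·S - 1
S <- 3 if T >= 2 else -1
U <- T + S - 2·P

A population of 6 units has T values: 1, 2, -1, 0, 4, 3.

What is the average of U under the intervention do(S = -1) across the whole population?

do(S=-1) breaks S's dependence on T. With S=-1 fixed, U across the units is 6, 7, 4, 5, 9, 8, mean 6.5.

6.5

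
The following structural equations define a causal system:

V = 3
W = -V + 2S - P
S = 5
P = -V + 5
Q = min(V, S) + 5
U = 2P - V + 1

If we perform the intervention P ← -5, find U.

do(P=-5) replaces the equation P = -V + 5 with the constant P = -5.
U = 2P - V + 1  [with P=-5, V=3]  = -12

-12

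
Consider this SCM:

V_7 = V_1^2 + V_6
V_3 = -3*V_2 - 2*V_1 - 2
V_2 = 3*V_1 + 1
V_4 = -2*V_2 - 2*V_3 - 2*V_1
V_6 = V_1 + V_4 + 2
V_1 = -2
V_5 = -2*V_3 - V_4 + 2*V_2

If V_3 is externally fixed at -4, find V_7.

The intervention breaks the incoming arrows to V_3: V_3 = -3*V_2 - 2*V_1 - 2 no longer applies, and V_3 = -4.
V_2 = 3*V_1 + 1  [with V_1=-2]  = -5
V_4 = -2*V_2 - 2*V_3 - 2*V_1  [with V_2=-5, V_3=-4, V_1=-2]  = 22
V_6 = V_1 + V_4 + 2  [with V_1=-2, V_4=22]  = 22
V_7 = V_1^2 + V_6  [with V_1=-2, V_6=22]  = 26

26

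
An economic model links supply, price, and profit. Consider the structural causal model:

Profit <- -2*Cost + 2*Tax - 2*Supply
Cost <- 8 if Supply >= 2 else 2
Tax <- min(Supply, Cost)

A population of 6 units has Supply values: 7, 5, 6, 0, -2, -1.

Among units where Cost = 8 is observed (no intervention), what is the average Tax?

6

E[Tax|Cost=8] averages over only the 3 units with Cost=8 (Supply = 7, 5, 6): Tax = 7, 5, 6, mean 6.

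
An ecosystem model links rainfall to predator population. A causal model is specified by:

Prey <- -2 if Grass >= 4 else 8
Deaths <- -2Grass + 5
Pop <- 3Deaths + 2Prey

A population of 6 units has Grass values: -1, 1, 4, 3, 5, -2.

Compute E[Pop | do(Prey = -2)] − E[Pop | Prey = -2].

Under do(Prey=-2), Prey's equation is replaced by Prey=-2 for every unit. Per-unit Pop: 17, 5, -13, -7, -19, 23. Mean = 1.
Observing Prey=-2 restricts to units where Prey's equation naturally yields -2: Grass ∈ {4, 5}. In that subpopulation Pop = -13, -19, mean -16.
Difference = 1 − (-16) = 17.

17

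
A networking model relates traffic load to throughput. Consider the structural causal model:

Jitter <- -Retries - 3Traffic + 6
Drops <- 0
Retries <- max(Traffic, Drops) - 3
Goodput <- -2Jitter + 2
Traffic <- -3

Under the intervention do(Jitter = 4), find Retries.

-3

Under do(Jitter=4), the mechanism Jitter <- -Retries - 3Traffic + 6 is discarded; Jitter is fixed at 4.
Since Retries is not a descendant of the intervened variable, it is unaffected.
Retries = max(Traffic, Drops) - 3  [with Traffic=-3, Drops=0]  = -3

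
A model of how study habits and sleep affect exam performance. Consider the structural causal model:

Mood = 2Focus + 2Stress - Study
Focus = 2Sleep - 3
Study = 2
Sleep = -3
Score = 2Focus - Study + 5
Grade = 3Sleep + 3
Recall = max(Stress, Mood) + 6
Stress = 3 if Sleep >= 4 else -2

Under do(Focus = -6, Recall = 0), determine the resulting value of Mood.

-18

The joint intervention fixes Focus = -6, Recall = 0, removing each variable's own equation.
Stress = 3 if Sleep >= 4 else -2  [with Sleep=-3]  = -2
Mood = 2Focus + 2Stress - Study  [with Focus=-6, Stress=-2, Study=2]  = -18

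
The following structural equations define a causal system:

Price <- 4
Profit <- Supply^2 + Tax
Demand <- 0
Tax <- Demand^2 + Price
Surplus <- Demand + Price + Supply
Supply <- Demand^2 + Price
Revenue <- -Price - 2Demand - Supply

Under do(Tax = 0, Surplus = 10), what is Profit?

16

Under do(Tax = 0, Surplus = 10), each intervened variable's structural equation is replaced by its fixed value.
Supply = Demand^2 + Price  [with Demand=0, Price=4]  = 4
Profit = Supply^2 + Tax  [with Supply=4, Tax=0]  = 16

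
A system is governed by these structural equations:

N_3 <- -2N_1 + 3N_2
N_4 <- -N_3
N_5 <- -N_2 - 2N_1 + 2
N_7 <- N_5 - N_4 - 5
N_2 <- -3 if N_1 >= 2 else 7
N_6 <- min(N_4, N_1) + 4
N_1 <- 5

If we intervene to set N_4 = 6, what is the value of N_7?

The intervention breaks the incoming arrows to N_4: N_4 <- -N_3 no longer applies, and N_4 = 6.
N_2 = -3 if N_1 >= 2 else 7  [with N_1=5]  = -3
N_5 = -N_2 - 2N_1 + 2  [with N_2=-3, N_1=5]  = -5
N_7 = N_5 - N_4 - 5  [with N_5=-5, N_4=6]  = -16

-16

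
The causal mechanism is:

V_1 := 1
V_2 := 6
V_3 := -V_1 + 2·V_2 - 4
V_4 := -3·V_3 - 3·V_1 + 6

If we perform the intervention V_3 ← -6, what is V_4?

The intervention breaks the incoming arrows to V_3: V_3 := -V_1 + 2·V_2 - 4 no longer applies, and V_3 = -6.
V_4 = -3·V_3 - 3·V_1 + 6  [with V_3=-6, V_1=1]  = 21

21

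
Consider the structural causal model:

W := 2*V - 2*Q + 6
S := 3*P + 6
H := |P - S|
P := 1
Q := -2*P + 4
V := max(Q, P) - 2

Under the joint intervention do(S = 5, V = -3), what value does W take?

-4

Setting S = 5, V = -3 by intervention discards those variables' equations.
Q = -2*P + 4  [with P=1]  = 2
W = 2*V - 2*Q + 6  [with V=-3, Q=2]  = -4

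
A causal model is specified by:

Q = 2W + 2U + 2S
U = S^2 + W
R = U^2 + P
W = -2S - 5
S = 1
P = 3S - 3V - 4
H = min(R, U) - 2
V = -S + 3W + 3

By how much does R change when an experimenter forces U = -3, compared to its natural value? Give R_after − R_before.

-27

Under do(U=-3), the mechanism U = S^2 + W is discarded; U is fixed at -3.
W = -2S - 5  [with S=1]  = -7
V = -S + 3W + 3  [with S=1, W=-7]  = -19
P = 3S - 3V - 4  [with S=1, V=-19]  = 56
R = U^2 + P  [with U=-3, P=56]  = 65
Without intervention: W = -2S - 5  [with S=1]  = -7; V = -S + 3W + 3  [with S=1, W=-7]  = -19; P = 3S - 3V - 4  [with S=1, V=-19]  = 56; U = S^2 + W  [with S=1, W=-7]  = -6; R = U^2 + P  [with U=-6, P=56]  = 92.
Change = 65 − 92 = -27.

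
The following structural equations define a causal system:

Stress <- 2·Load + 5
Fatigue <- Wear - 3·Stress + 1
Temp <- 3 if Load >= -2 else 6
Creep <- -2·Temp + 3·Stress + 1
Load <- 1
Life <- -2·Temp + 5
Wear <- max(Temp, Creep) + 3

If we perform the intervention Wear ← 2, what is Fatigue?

-18

The intervention breaks the incoming arrows to Wear: Wear <- max(Temp, Creep) + 3 no longer applies, and Wear = 2.
Stress = 2·Load + 5  [with Load=1]  = 7
Fatigue = Wear - 3·Stress + 1  [with Wear=2, Stress=7]  = -18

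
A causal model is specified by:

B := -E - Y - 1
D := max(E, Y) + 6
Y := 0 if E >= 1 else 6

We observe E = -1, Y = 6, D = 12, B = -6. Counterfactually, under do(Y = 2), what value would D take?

The intervention breaks the incoming arrows to Y: Y := 0 if E >= 1 else 6 no longer applies, and Y = 2.
D = max(E, Y) + 6  [with E=-1, Y=2]  = 8

8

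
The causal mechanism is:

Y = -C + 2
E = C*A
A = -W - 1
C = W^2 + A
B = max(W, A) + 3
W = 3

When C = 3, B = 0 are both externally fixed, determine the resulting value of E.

The joint intervention fixes C = 3, B = 0, removing each variable's own equation.
A = -W - 1  [with W=3]  = -4
E = C*A  [with C=3, A=-4]  = -12

-12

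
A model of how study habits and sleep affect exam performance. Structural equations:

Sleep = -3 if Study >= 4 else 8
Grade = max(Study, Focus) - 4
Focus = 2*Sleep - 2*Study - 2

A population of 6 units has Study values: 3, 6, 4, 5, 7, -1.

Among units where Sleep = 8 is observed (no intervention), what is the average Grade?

Observing Sleep=8 restricts to units where Sleep's equation naturally yields 8: Study ∈ {3, -1}. In that subpopulation Grade = 4, 12, mean 8.

8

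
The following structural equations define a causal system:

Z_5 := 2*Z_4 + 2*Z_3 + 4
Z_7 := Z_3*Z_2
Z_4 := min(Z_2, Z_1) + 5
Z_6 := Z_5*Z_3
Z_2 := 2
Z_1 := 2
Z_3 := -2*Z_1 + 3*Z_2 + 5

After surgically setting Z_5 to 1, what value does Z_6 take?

7

The intervention breaks the incoming arrows to Z_5: Z_5 := 2*Z_4 + 2*Z_3 + 4 no longer applies, and Z_5 = 1.
Z_3 = -2*Z_1 + 3*Z_2 + 5  [with Z_1=2, Z_2=2]  = 7
Z_6 = Z_5*Z_3  [with Z_5=1, Z_3=7]  = 7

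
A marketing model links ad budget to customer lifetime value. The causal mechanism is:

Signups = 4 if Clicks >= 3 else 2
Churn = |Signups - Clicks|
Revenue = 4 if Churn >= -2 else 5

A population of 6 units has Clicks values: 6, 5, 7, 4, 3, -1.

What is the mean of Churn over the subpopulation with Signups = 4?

1.4

E[Churn|Signups=4] averages over only the 5 units with Signups=4 (Clicks = 6, 5, 7, 4, 3): Churn = 2, 1, 3, 0, 1, mean 1.4.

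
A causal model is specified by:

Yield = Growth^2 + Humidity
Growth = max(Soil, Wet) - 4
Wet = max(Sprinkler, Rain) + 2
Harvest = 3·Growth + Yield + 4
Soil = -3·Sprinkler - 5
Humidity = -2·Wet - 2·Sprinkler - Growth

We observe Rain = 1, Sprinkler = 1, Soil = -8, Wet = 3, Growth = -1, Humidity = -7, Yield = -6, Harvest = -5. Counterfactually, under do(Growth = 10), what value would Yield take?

82

Under do(Growth=10), the mechanism Growth = max(Soil, Wet) - 4 is discarded; Growth is fixed at 10.
Wet = max(Sprinkler, Rain) + 2  [with Sprinkler=1, Rain=1]  = 3
Humidity = -2·Wet - 2·Sprinkler - Growth  [with Wet=3, Sprinkler=1, Growth=10]  = -18
Yield = Growth^2 + Humidity  [with Growth=10, Humidity=-18]  = 82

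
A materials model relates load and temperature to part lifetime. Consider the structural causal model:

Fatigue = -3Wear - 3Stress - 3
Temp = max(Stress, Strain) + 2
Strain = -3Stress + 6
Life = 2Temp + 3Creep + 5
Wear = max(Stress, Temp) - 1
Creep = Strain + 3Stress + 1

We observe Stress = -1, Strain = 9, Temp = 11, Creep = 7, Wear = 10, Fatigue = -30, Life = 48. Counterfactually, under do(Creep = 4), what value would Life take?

39

The intervention breaks the incoming arrows to Creep: Creep = Strain + 3Stress + 1 no longer applies, and Creep = 4.
Strain = -3Stress + 6  [with Stress=-1]  = 9
Temp = max(Stress, Strain) + 2  [with Stress=-1, Strain=9]  = 11
Life = 2Temp + 3Creep + 5  [with Temp=11, Creep=4]  = 39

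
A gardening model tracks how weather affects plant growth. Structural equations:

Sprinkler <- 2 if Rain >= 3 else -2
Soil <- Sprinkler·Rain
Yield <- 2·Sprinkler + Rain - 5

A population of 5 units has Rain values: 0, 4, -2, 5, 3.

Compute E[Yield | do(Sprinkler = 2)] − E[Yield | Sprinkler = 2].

Every unit gets Sprinkler=2 under the intervention. Yield values become -1, 3, -3, 4, 2; E[Yield|do(Sprinkler=2)] = 1.
Observing Sprinkler=2 restricts to units where Sprinkler's equation naturally yields 2: Rain ∈ {4, 5, 3}. In that subpopulation Yield = 3, 4, 2, mean 3.
Difference = 1 − 3 = -2.

-2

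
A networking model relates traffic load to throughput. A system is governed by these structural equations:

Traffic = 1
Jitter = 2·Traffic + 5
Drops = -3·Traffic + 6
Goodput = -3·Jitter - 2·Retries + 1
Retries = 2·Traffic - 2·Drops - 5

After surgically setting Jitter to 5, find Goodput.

4

Intervening sets Jitter = 5 and removes its equation (Jitter = 2·Traffic + 5).
Drops = -3·Traffic + 6  [with Traffic=1]  = 3
Retries = 2·Traffic - 2·Drops - 5  [with Traffic=1, Drops=3]  = -9
Goodput = -3·Jitter - 2·Retries + 1  [with Jitter=5, Retries=-9]  = 4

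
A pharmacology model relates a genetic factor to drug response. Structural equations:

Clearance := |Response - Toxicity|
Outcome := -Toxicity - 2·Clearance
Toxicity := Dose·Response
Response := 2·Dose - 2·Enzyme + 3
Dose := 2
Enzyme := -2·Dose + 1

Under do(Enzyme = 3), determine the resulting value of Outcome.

-4

Under do(Enzyme=3), the mechanism Enzyme := -2·Dose + 1 is discarded; Enzyme is fixed at 3.
Response = 2·Dose - 2·Enzyme + 3  [with Dose=2, Enzyme=3]  = 1
Toxicity = Dose·Response  [with Dose=2, Response=1]  = 2
Clearance = |Response - Toxicity|  [with Response=1, Toxicity=2]  = 1
Outcome = -Toxicity - 2·Clearance  [with Toxicity=2, Clearance=1]  = -4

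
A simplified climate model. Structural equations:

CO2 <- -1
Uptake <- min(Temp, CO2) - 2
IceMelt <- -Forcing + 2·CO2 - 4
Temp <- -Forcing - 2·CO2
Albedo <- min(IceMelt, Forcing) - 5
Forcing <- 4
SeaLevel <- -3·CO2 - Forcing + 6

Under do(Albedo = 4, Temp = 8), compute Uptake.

-3

The joint intervention fixes Albedo = 4, Temp = 8, removing each variable's own equation.
Uptake = min(Temp, CO2) - 2  [with Temp=8, CO2=-1]  = -3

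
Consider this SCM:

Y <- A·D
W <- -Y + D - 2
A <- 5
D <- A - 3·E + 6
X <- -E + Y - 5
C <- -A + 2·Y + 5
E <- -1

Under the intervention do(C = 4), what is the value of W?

Under do(C=4), the mechanism C <- -A + 2·Y + 5 is discarded; C is fixed at 4.
Since W is not a descendant of the intervened variable, it is unaffected.
D = A - 3·E + 6  [with A=5, E=-1]  = 14
Y = A·D  [with A=5, D=14]  = 70
W = -Y + D - 2  [with Y=70, D=14]  = -58

-58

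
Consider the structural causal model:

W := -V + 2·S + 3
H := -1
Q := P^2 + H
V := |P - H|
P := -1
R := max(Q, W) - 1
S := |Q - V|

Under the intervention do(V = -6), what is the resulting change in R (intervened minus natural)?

The intervention breaks the incoming arrows to V: V := |P - H| no longer applies, and V = -6.
Q = P^2 + H  [with P=-1, H=-1]  = 0
S = |Q - V|  [with Q=0, V=-6]  = 6
W = -V + 2·S + 3  [with V=-6, S=6]  = 21
R = max(Q, W) - 1  [with Q=0, W=21]  = 20
Without intervention: Q = P^2 + H  [with P=-1, H=-1]  = 0; V = |P - H|  [with P=-1, H=-1]  = 0; S = |Q - V|  [with Q=0, V=0]  = 0; W = -V + 2·S + 3  [with V=0, S=0]  = 3; R = max(Q, W) - 1  [with Q=0, W=3]  = 2.
Change = 20 − 2 = 18.

18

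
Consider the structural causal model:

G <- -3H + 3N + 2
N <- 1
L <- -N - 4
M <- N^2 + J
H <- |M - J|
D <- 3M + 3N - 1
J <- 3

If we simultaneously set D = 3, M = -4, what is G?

-16

Setting D = 3, M = -4 by intervention discards those variables' equations.
H = |M - J|  [with M=-4, J=3]  = 7
G = -3H + 3N + 2  [with H=7, N=1]  = -16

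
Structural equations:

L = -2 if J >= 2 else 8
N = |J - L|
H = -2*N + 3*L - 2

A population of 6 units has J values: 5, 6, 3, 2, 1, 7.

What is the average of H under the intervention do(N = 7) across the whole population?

do(N=7) breaks N's dependence on J. With N=7 fixed, H across the units is -22, -22, -22, -22, 8, -22, mean -17.

-17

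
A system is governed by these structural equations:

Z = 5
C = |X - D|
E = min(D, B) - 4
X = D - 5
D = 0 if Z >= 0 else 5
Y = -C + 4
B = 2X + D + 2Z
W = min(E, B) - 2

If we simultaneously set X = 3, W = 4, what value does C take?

3

Under do(X = 3, W = 4), each intervened variable's structural equation is replaced by its fixed value.
D = 0 if Z >= 0 else 5  [with Z=5]  = 0
C = |X - D|  [with X=3, D=0]  = 3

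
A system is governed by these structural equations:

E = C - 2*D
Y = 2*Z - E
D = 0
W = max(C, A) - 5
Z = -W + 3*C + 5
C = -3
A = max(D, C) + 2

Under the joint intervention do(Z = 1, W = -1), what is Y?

Setting Z = 1, W = -1 by intervention discards those variables' equations.
E = C - 2*D  [with C=-3, D=0]  = -3
Y = 2*Z - E  [with Z=1, E=-3]  = 5

5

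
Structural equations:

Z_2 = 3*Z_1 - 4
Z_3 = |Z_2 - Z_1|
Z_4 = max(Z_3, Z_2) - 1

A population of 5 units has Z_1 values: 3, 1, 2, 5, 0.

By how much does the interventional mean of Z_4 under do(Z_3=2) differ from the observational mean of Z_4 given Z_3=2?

0.9

Under do(Z_3=2), Z_3's equation is replaced by Z_3=2 for every unit. Per-unit Z_4: 4, 1, 1, 10, 1. Mean = 3.4.
Conditioning on Z_3=2 selects the 2 unit(s) with Z_1 ∈ {3, 1}. Their Z_4 values: 4, 1. Mean = 2.5.
Difference = 3.4 − 2.5 = 0.9.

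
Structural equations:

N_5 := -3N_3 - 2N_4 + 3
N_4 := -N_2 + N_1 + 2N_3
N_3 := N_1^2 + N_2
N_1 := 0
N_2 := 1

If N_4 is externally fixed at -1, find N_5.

Intervening sets N_4 = -1 and removes its equation (N_4 := -N_2 + N_1 + 2N_3).
N_3 = N_1^2 + N_2  [with N_1=0, N_2=1]  = 1
N_5 = -3N_3 - 2N_4 + 3  [with N_3=1, N_4=-1]  = 2

2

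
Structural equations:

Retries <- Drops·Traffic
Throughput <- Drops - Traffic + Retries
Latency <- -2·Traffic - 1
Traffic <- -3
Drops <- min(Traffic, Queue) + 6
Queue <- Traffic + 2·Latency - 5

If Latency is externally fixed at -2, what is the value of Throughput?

15

Under do(Latency=-2), the mechanism Latency <- -2·Traffic - 1 is discarded; Latency is fixed at -2.
Queue = Traffic + 2·Latency - 5  [with Traffic=-3, Latency=-2]  = -12
Drops = min(Traffic, Queue) + 6  [with Traffic=-3, Queue=-12]  = -6
Retries = Drops·Traffic  [with Drops=-6, Traffic=-3]  = 18
Throughput = Drops - Traffic + Retries  [with Drops=-6, Traffic=-3, Retries=18]  = 15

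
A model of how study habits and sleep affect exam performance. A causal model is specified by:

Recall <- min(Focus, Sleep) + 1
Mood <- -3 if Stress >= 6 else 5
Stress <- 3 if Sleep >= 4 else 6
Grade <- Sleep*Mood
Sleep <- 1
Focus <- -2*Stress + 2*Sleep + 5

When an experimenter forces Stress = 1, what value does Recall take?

2

do(Stress=1) replaces the equation Stress <- 3 if Sleep >= 4 else 6 with the constant Stress = 1.
Focus = -2*Stress + 2*Sleep + 5  [with Stress=1, Sleep=1]  = 5
Recall = min(Focus, Sleep) + 1  [with Focus=5, Sleep=1]  = 2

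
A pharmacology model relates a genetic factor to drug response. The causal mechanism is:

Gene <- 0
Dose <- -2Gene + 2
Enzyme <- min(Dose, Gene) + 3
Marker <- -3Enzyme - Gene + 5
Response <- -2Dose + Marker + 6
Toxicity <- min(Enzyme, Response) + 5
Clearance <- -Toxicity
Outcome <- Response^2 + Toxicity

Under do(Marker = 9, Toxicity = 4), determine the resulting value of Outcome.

125

Under do(Marker = 9, Toxicity = 4), each intervened variable's structural equation is replaced by its fixed value.
Dose = -2Gene + 2  [with Gene=0]  = 2
Response = -2Dose + Marker + 6  [with Dose=2, Marker=9]  = 11
Outcome = Response^2 + Toxicity  [with Response=11, Toxicity=4]  = 125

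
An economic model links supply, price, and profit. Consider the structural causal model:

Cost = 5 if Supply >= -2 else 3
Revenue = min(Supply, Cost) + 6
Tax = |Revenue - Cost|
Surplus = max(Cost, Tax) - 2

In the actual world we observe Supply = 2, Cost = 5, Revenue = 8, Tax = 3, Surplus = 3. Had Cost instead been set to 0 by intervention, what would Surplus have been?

4

do(Cost=0) replaces the equation Cost = 5 if Supply >= -2 else 3 with the constant Cost = 0.
Revenue = min(Supply, Cost) + 6  [with Supply=2, Cost=0]  = 6
Tax = |Revenue - Cost|  [with Revenue=6, Cost=0]  = 6
Surplus = max(Cost, Tax) - 2  [with Cost=0, Tax=6]  = 4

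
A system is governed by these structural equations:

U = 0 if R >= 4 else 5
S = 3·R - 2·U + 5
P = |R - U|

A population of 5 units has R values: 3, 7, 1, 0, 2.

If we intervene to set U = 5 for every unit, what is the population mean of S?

2.8

Under do(U=5), U's equation is replaced by U=5 for every unit. Per-unit S: 4, 16, -2, -5, 1. Mean = 2.8.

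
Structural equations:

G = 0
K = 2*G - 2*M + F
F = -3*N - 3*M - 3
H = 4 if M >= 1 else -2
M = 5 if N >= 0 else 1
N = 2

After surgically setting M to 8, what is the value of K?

-49

The intervention breaks the incoming arrows to M: M = 5 if N >= 0 else 1 no longer applies, and M = 8.
F = -3*N - 3*M - 3  [with N=2, M=8]  = -33
K = 2*G - 2*M + F  [with G=0, M=8, F=-33]  = -49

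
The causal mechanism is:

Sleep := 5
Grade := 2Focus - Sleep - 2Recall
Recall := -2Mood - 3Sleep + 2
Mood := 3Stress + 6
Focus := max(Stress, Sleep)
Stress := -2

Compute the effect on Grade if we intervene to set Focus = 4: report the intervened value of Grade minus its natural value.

The intervention breaks the incoming arrows to Focus: Focus := max(Stress, Sleep) no longer applies, and Focus = 4.
Mood = 3Stress + 6  [with Stress=-2]  = 0
Recall = -2Mood - 3Sleep + 2  [with Mood=0, Sleep=5]  = -13
Grade = 2Focus - Sleep - 2Recall  [with Focus=4, Sleep=5, Recall=-13]  = 29
Without intervention: Focus = max(Stress, Sleep)  [with Stress=-2, Sleep=5]  = 5; Mood = 3Stress + 6  [with Stress=-2]  = 0; Recall = -2Mood - 3Sleep + 2  [with Mood=0, Sleep=5]  = -13; Grade = 2Focus - Sleep - 2Recall  [with Focus=5, Sleep=5, Recall=-13]  = 31.
Change = 29 − 31 = -2.

-2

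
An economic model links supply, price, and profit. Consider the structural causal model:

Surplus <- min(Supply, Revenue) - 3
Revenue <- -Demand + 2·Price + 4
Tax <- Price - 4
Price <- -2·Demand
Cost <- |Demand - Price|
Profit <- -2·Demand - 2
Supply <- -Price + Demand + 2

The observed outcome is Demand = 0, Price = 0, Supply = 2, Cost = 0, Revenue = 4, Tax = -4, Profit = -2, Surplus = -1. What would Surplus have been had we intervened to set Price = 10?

-11

do(Price=10) replaces the equation Price <- -2·Demand with the constant Price = 10.
Supply = -Price + Demand + 2  [with Price=10, Demand=0]  = -8
Revenue = -Demand + 2·Price + 4  [with Demand=0, Price=10]  = 24
Surplus = min(Supply, Revenue) - 3  [with Supply=-8, Revenue=24]  = -11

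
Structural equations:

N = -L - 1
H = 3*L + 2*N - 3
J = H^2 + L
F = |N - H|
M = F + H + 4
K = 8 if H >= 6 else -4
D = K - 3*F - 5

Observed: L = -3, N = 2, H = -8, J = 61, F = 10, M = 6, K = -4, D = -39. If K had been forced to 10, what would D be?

-25

do(K=10) replaces the equation K = 8 if H >= 6 else -4 with the constant K = 10.
N = -L - 1  [with L=-3]  = 2
H = 3*L + 2*N - 3  [with L=-3, N=2]  = -8
F = |N - H|  [with N=2, H=-8]  = 10
D = K - 3*F - 5  [with K=10, F=10]  = -25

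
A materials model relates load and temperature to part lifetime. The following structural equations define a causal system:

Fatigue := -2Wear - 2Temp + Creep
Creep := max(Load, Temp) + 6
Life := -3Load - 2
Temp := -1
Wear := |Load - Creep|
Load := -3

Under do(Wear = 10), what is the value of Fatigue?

Intervening sets Wear = 10 and removes its equation (Wear := |Load - Creep|).
Creep = max(Load, Temp) + 6  [with Load=-3, Temp=-1]  = 5
Fatigue = -2Wear - 2Temp + Creep  [with Wear=10, Temp=-1, Creep=5]  = -13

-13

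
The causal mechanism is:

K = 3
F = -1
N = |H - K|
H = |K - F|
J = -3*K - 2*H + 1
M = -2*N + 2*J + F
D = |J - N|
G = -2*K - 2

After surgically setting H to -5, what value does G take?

do(H=-5) replaces the equation H = |K - F| with the constant H = -5.
G is not downstream of the intervention, so its value is determined by the original equations.
G = -2*K - 2  [with K=3]  = -8

-8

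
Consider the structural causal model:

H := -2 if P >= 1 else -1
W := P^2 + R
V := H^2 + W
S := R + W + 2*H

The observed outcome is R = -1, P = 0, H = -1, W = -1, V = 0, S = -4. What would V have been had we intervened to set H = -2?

3

do(H=-2) replaces the equation H := -2 if P >= 1 else -1 with the constant H = -2.
W = P^2 + R  [with P=0, R=-1]  = -1
V = H^2 + W  [with H=-2, W=-1]  = 3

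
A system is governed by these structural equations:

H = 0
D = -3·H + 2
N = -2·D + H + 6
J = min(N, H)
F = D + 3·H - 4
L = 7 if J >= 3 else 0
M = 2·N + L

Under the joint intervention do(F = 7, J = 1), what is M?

Setting F = 7, J = 1 by intervention discards those variables' equations.
D = -3·H + 2  [with H=0]  = 2
N = -2·D + H + 6  [with D=2, H=0]  = 2
L = 7 if J >= 3 else 0  [with J=1]  = 0
M = 2·N + L  [with N=2, L=0]  = 4

4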